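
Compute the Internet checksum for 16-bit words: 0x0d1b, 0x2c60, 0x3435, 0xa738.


Sum all words (with carry folding):
+ 0x0d1b = 0x0d1b
+ 0x2c60 = 0x397b
+ 0x3435 = 0x6db0
+ 0xa738 = 0x14e9
One's complement: ~0x14e9
Checksum = 0xeb16


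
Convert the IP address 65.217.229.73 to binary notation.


65 = 01000001
217 = 11011001
229 = 11100101
73 = 01001001
Binary: 01000001.11011001.11100101.01001001


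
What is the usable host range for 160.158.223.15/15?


Network: 160.158.0.0
Broadcast: 160.159.255.255
First usable = network + 1
Last usable = broadcast - 1
Range: 160.158.0.1 to 160.159.255.254


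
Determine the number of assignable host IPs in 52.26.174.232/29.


Host bits = 32 - 29 = 3
Total addresses = 2^3 = 8
Usable = total - 2 (network and broadcast)
Usable hosts: 6


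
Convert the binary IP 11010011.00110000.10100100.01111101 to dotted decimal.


11010011 = 211
00110000 = 48
10100100 = 164
01111101 = 125
IP: 211.48.164.125


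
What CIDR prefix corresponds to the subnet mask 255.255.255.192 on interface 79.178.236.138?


Binary: 11111111.11111111.11111111.11000000
Count leading 1s
Prefix: /26


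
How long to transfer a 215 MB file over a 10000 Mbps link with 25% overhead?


Effective throughput = 10000 * (1 - 25/100) = 7500 Mbps
File size in Mb = 215 * 8 = 1720 Mb
Time = 1720 / 7500
Time = 0.2293 seconds


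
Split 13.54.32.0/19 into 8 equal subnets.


New prefix = 19 + 3 = 22
Each subnet has 1024 addresses
  13.54.32.0/22
  13.54.36.0/22
  13.54.40.0/22
  13.54.44.0/22
  13.54.48.0/22
  13.54.52.0/22
  13.54.56.0/22
  13.54.60.0/22
Subnets: 13.54.32.0/22, 13.54.36.0/22, 13.54.40.0/22, 13.54.44.0/22, 13.54.48.0/22, 13.54.52.0/22, 13.54.56.0/22, 13.54.60.0/22


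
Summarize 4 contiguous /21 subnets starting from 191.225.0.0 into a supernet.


Original prefix: /21
Number of subnets: 4 = 2^2
New prefix = 21 - 2 = 19
Supernet: 191.225.0.0/19


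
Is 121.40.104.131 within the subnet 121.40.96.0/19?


Subnet network: 121.40.96.0
Test IP AND mask: 121.40.96.0
Yes, 121.40.104.131 is in 121.40.96.0/19


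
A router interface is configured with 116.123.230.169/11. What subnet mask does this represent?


/11 means 11 network bits, 21 host bits
Binary: 11111111111000000000000000000000
Mask: 255.224.0.0


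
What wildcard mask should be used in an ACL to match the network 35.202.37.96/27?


Subnet mask: 255.255.255.224
Wildcard = 255.255.255.255 - subnet mask
255 - 255 = 0
255 - 255 = 0
255 - 255 = 0
255 - 224 = 31
Wildcard: 0.0.0.31


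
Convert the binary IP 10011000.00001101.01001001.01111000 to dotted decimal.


10011000 = 152
00001101 = 13
01001001 = 73
01111000 = 120
IP: 152.13.73.120


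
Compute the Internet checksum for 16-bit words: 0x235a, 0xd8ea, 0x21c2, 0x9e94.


Sum all words (with carry folding):
+ 0x235a = 0x235a
+ 0xd8ea = 0xfc44
+ 0x21c2 = 0x1e07
+ 0x9e94 = 0xbc9b
One's complement: ~0xbc9b
Checksum = 0x4364


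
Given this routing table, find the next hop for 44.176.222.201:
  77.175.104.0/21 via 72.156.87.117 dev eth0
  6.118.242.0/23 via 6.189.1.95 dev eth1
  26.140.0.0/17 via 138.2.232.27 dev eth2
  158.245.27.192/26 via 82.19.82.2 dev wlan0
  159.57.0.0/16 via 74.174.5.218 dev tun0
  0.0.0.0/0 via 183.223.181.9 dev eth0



Longest prefix match for 44.176.222.201:
  /21 77.175.104.0: no
  /23 6.118.242.0: no
  /17 26.140.0.0: no
  /26 158.245.27.192: no
  /16 159.57.0.0: no
  /0 0.0.0.0: MATCH
Selected: next-hop 183.223.181.9 via eth0 (matched /0)


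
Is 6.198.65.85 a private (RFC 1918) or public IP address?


RFC 1918 private ranges:
  10.0.0.0/8 (10.0.0.0 - 10.255.255.255)
  172.16.0.0/12 (172.16.0.0 - 172.31.255.255)
  192.168.0.0/16 (192.168.0.0 - 192.168.255.255)
Public (not in any RFC 1918 range)


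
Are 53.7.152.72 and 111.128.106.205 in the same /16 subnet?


Mask: 255.255.0.0
53.7.152.72 AND mask = 53.7.0.0
111.128.106.205 AND mask = 111.128.0.0
No, different subnets (53.7.0.0 vs 111.128.0.0)


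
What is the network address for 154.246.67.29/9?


IP:   10011010.11110110.01000011.00011101
Mask: 11111111.10000000.00000000.00000000
AND operation:
Net:  10011010.10000000.00000000.00000000
Network: 154.128.0.0/9


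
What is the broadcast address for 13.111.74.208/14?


Network: 13.108.0.0/14
Host bits = 18
Set all host bits to 1:
Broadcast: 13.111.255.255


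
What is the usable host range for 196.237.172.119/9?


Network: 196.128.0.0
Broadcast: 196.255.255.255
First usable = network + 1
Last usable = broadcast - 1
Range: 196.128.0.1 to 196.255.255.254


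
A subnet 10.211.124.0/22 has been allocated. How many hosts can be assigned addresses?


Host bits = 32 - 22 = 10
Total addresses = 2^10 = 1024
Usable = total - 2 (network and broadcast)
Usable hosts: 1022


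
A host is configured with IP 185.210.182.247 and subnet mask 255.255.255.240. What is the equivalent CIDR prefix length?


Binary: 11111111.11111111.11111111.11110000
Count leading 1s
Prefix: /28


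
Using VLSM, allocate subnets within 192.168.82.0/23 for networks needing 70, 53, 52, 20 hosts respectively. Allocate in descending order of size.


70 hosts -> /25 (126 usable): 192.168.82.0/25
53 hosts -> /26 (62 usable): 192.168.82.128/26
52 hosts -> /26 (62 usable): 192.168.82.192/26
20 hosts -> /27 (30 usable): 192.168.83.0/27
Allocation: 192.168.82.0/25 (70 hosts, 126 usable); 192.168.82.128/26 (53 hosts, 62 usable); 192.168.82.192/26 (52 hosts, 62 usable); 192.168.83.0/27 (20 hosts, 30 usable)


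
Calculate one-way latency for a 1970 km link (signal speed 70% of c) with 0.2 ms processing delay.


Speed = 0.7 * 3e5 km/s = 210000 km/s
Propagation delay = 1970 / 210000 = 0.0094 s = 9.381 ms
Processing delay = 0.2 ms
Total one-way latency = 9.581 ms


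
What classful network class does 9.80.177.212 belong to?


First octet: 9
Binary: 00001001
0xxxxxxx -> Class A (1-126)
Class A, default mask 255.0.0.0 (/8)


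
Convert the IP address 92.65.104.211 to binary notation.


92 = 01011100
65 = 01000001
104 = 01101000
211 = 11010011
Binary: 01011100.01000001.01101000.11010011


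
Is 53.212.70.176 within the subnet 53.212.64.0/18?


Subnet network: 53.212.64.0
Test IP AND mask: 53.212.64.0
Yes, 53.212.70.176 is in 53.212.64.0/18


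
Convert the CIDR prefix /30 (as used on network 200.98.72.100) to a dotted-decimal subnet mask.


/30 means 30 network bits, 2 host bits
Binary: 11111111111111111111111111111100
Mask: 255.255.255.252


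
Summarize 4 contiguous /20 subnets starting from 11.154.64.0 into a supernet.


Original prefix: /20
Number of subnets: 4 = 2^2
New prefix = 20 - 2 = 18
Supernet: 11.154.64.0/18


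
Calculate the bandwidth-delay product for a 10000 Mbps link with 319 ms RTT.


BDP = bandwidth * RTT
= 10000 Mbps * 319 ms
= 10000 * 1e6 * 319 / 1000 bits
= 3190000000 bits
= 398750000 bytes
= 389404.2969 KB
BDP = 3190000000 bits (398750000 bytes)


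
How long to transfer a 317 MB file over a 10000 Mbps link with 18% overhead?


Effective throughput = 10000 * (1 - 18/100) = 8200 Mbps
File size in Mb = 317 * 8 = 2536 Mb
Time = 2536 / 8200
Time = 0.3093 seconds


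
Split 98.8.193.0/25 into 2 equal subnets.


New prefix = 25 + 1 = 26
Each subnet has 64 addresses
  98.8.193.0/26
  98.8.193.64/26
Subnets: 98.8.193.0/26, 98.8.193.64/26


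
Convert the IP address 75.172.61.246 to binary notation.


75 = 01001011
172 = 10101100
61 = 00111101
246 = 11110110
Binary: 01001011.10101100.00111101.11110110


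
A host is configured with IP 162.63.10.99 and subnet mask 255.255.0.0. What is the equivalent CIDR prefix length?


Binary: 11111111.11111111.00000000.00000000
Count leading 1s
Prefix: /16


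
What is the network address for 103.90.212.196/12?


IP:   01100111.01011010.11010100.11000100
Mask: 11111111.11110000.00000000.00000000
AND operation:
Net:  01100111.01010000.00000000.00000000
Network: 103.80.0.0/12


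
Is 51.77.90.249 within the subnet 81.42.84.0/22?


Subnet network: 81.42.84.0
Test IP AND mask: 51.77.88.0
No, 51.77.90.249 is not in 81.42.84.0/22


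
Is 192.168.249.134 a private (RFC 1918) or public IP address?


RFC 1918 private ranges:
  10.0.0.0/8 (10.0.0.0 - 10.255.255.255)
  172.16.0.0/12 (172.16.0.0 - 172.31.255.255)
  192.168.0.0/16 (192.168.0.0 - 192.168.255.255)
Private (in 192.168.0.0/16)


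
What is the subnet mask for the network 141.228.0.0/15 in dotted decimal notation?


/15 means 15 network bits, 17 host bits
Binary: 11111111111111100000000000000000
Mask: 255.254.0.0


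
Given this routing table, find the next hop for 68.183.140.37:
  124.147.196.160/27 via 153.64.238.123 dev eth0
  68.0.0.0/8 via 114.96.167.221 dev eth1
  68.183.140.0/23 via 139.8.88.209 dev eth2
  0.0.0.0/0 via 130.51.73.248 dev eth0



Longest prefix match for 68.183.140.37:
  /27 124.147.196.160: no
  /8 68.0.0.0: MATCH
  /23 68.183.140.0: MATCH
  /0 0.0.0.0: MATCH
Selected: next-hop 139.8.88.209 via eth2 (matched /23)


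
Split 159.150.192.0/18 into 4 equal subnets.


New prefix = 18 + 2 = 20
Each subnet has 4096 addresses
  159.150.192.0/20
  159.150.208.0/20
  159.150.224.0/20
  159.150.240.0/20
Subnets: 159.150.192.0/20, 159.150.208.0/20, 159.150.224.0/20, 159.150.240.0/20


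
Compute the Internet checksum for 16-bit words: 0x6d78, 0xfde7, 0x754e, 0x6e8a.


Sum all words (with carry folding):
+ 0x6d78 = 0x6d78
+ 0xfde7 = 0x6b60
+ 0x754e = 0xe0ae
+ 0x6e8a = 0x4f39
One's complement: ~0x4f39
Checksum = 0xb0c6


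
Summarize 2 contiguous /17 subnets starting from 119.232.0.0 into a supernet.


Original prefix: /17
Number of subnets: 2 = 2^1
New prefix = 17 - 1 = 16
Supernet: 119.232.0.0/16


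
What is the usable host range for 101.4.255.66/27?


Network: 101.4.255.64
Broadcast: 101.4.255.95
First usable = network + 1
Last usable = broadcast - 1
Range: 101.4.255.65 to 101.4.255.94


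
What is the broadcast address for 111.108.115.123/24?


Network: 111.108.115.0/24
Host bits = 8
Set all host bits to 1:
Broadcast: 111.108.115.255


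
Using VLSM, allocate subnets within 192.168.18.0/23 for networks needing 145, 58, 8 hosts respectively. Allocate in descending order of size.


145 hosts -> /24 (254 usable): 192.168.18.0/24
58 hosts -> /26 (62 usable): 192.168.19.0/26
8 hosts -> /28 (14 usable): 192.168.19.64/28
Allocation: 192.168.18.0/24 (145 hosts, 254 usable); 192.168.19.0/26 (58 hosts, 62 usable); 192.168.19.64/28 (8 hosts, 14 usable)


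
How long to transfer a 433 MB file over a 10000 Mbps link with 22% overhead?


Effective throughput = 10000 * (1 - 22/100) = 7800 Mbps
File size in Mb = 433 * 8 = 3464 Mb
Time = 3464 / 7800
Time = 0.4441 seconds


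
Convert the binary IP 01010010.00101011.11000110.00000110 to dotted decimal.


01010010 = 82
00101011 = 43
11000110 = 198
00000110 = 6
IP: 82.43.198.6


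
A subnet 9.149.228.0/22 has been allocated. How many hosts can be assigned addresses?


Host bits = 32 - 22 = 10
Total addresses = 2^10 = 1024
Usable = total - 2 (network and broadcast)
Usable hosts: 1022


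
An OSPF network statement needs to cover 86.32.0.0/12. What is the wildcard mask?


Subnet mask: 255.240.0.0
Wildcard = 255.255.255.255 - subnet mask
255 - 255 = 0
255 - 240 = 15
255 - 0 = 255
255 - 0 = 255
Wildcard: 0.15.255.255


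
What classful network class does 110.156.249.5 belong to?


First octet: 110
Binary: 01101110
0xxxxxxx -> Class A (1-126)
Class A, default mask 255.0.0.0 (/8)


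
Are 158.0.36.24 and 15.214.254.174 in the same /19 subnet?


Mask: 255.255.224.0
158.0.36.24 AND mask = 158.0.32.0
15.214.254.174 AND mask = 15.214.224.0
No, different subnets (158.0.32.0 vs 15.214.224.0)


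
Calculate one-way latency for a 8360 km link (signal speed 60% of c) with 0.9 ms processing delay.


Speed = 0.6 * 3e5 km/s = 180000 km/s
Propagation delay = 8360 / 180000 = 0.0464 s = 46.4444 ms
Processing delay = 0.9 ms
Total one-way latency = 47.3444 ms


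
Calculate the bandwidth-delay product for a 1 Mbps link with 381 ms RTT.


BDP = bandwidth * RTT
= 1 Mbps * 381 ms
= 1 * 1e6 * 381 / 1000 bits
= 381000 bits
= 47625 bytes
= 46.5088 KB
BDP = 381000 bits (47625 bytes)


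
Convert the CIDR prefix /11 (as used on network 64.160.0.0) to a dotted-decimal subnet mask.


/11 means 11 network bits, 21 host bits
Binary: 11111111111000000000000000000000
Mask: 255.224.0.0


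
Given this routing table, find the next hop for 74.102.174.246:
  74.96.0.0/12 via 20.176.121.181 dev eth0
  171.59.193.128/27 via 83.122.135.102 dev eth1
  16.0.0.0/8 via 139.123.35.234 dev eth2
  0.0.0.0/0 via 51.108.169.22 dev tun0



Longest prefix match for 74.102.174.246:
  /12 74.96.0.0: MATCH
  /27 171.59.193.128: no
  /8 16.0.0.0: no
  /0 0.0.0.0: MATCH
Selected: next-hop 20.176.121.181 via eth0 (matched /12)


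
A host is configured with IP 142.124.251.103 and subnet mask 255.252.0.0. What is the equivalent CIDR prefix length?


Binary: 11111111.11111100.00000000.00000000
Count leading 1s
Prefix: /14


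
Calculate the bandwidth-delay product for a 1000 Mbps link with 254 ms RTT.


BDP = bandwidth * RTT
= 1000 Mbps * 254 ms
= 1000 * 1e6 * 254 / 1000 bits
= 254000000 bits
= 31750000 bytes
= 31005.8594 KB
BDP = 254000000 bits (31750000 bytes)


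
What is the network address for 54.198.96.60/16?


IP:   00110110.11000110.01100000.00111100
Mask: 11111111.11111111.00000000.00000000
AND operation:
Net:  00110110.11000110.00000000.00000000
Network: 54.198.0.0/16


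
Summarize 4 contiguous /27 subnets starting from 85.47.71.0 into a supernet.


Original prefix: /27
Number of subnets: 4 = 2^2
New prefix = 27 - 2 = 25
Supernet: 85.47.71.0/25


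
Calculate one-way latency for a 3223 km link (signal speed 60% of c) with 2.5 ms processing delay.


Speed = 0.6 * 3e5 km/s = 180000 km/s
Propagation delay = 3223 / 180000 = 0.0179 s = 17.9056 ms
Processing delay = 2.5 ms
Total one-way latency = 20.4056 ms


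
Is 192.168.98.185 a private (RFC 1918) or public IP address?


RFC 1918 private ranges:
  10.0.0.0/8 (10.0.0.0 - 10.255.255.255)
  172.16.0.0/12 (172.16.0.0 - 172.31.255.255)
  192.168.0.0/16 (192.168.0.0 - 192.168.255.255)
Private (in 192.168.0.0/16)


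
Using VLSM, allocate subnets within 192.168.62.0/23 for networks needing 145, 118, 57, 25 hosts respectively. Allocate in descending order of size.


145 hosts -> /24 (254 usable): 192.168.62.0/24
118 hosts -> /25 (126 usable): 192.168.63.0/25
57 hosts -> /26 (62 usable): 192.168.63.128/26
25 hosts -> /27 (30 usable): 192.168.63.192/27
Allocation: 192.168.62.0/24 (145 hosts, 254 usable); 192.168.63.0/25 (118 hosts, 126 usable); 192.168.63.128/26 (57 hosts, 62 usable); 192.168.63.192/27 (25 hosts, 30 usable)


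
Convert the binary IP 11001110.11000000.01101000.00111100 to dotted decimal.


11001110 = 206
11000000 = 192
01101000 = 104
00111100 = 60
IP: 206.192.104.60


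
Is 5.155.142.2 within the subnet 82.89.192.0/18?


Subnet network: 82.89.192.0
Test IP AND mask: 5.155.128.0
No, 5.155.142.2 is not in 82.89.192.0/18


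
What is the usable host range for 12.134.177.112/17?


Network: 12.134.128.0
Broadcast: 12.134.255.255
First usable = network + 1
Last usable = broadcast - 1
Range: 12.134.128.1 to 12.134.255.254


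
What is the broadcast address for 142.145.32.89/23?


Network: 142.145.32.0/23
Host bits = 9
Set all host bits to 1:
Broadcast: 142.145.33.255


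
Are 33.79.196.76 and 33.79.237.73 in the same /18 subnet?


Mask: 255.255.192.0
33.79.196.76 AND mask = 33.79.192.0
33.79.237.73 AND mask = 33.79.192.0
Yes, same subnet (33.79.192.0)


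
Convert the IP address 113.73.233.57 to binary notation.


113 = 01110001
73 = 01001001
233 = 11101001
57 = 00111001
Binary: 01110001.01001001.11101001.00111001


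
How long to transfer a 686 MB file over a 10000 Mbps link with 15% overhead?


Effective throughput = 10000 * (1 - 15/100) = 8500 Mbps
File size in Mb = 686 * 8 = 5488 Mb
Time = 5488 / 8500
Time = 0.6456 seconds


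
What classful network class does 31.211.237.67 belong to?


First octet: 31
Binary: 00011111
0xxxxxxx -> Class A (1-126)
Class A, default mask 255.0.0.0 (/8)


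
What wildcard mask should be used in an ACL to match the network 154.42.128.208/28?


Subnet mask: 255.255.255.240
Wildcard = 255.255.255.255 - subnet mask
255 - 255 = 0
255 - 255 = 0
255 - 255 = 0
255 - 240 = 15
Wildcard: 0.0.0.15


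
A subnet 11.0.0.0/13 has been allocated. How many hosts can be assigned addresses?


Host bits = 32 - 13 = 19
Total addresses = 2^19 = 524288
Usable = total - 2 (network and broadcast)
Usable hosts: 524286


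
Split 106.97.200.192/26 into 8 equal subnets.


New prefix = 26 + 3 = 29
Each subnet has 8 addresses
  106.97.200.192/29
  106.97.200.200/29
  106.97.200.208/29
  106.97.200.216/29
  106.97.200.224/29
  106.97.200.232/29
  106.97.200.240/29
  106.97.200.248/29
Subnets: 106.97.200.192/29, 106.97.200.200/29, 106.97.200.208/29, 106.97.200.216/29, 106.97.200.224/29, 106.97.200.232/29, 106.97.200.240/29, 106.97.200.248/29


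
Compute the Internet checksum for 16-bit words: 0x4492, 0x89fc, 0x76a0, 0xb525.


Sum all words (with carry folding):
+ 0x4492 = 0x4492
+ 0x89fc = 0xce8e
+ 0x76a0 = 0x452f
+ 0xb525 = 0xfa54
One's complement: ~0xfa54
Checksum = 0x05ab


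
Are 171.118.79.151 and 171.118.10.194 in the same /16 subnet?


Mask: 255.255.0.0
171.118.79.151 AND mask = 171.118.0.0
171.118.10.194 AND mask = 171.118.0.0
Yes, same subnet (171.118.0.0)


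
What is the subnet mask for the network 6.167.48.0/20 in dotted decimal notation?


/20 means 20 network bits, 12 host bits
Binary: 11111111111111111111000000000000
Mask: 255.255.240.0


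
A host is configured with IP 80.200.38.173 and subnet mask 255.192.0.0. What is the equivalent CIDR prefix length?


Binary: 11111111.11000000.00000000.00000000
Count leading 1s
Prefix: /10


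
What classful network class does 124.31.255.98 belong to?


First octet: 124
Binary: 01111100
0xxxxxxx -> Class A (1-126)
Class A, default mask 255.0.0.0 (/8)


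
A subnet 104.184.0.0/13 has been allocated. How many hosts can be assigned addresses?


Host bits = 32 - 13 = 19
Total addresses = 2^19 = 524288
Usable = total - 2 (network and broadcast)
Usable hosts: 524286


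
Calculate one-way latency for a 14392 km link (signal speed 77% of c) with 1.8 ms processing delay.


Speed = 0.77 * 3e5 km/s = 231000 km/s
Propagation delay = 14392 / 231000 = 0.0623 s = 62.303 ms
Processing delay = 1.8 ms
Total one-way latency = 64.103 ms


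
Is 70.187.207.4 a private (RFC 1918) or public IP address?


RFC 1918 private ranges:
  10.0.0.0/8 (10.0.0.0 - 10.255.255.255)
  172.16.0.0/12 (172.16.0.0 - 172.31.255.255)
  192.168.0.0/16 (192.168.0.0 - 192.168.255.255)
Public (not in any RFC 1918 range)


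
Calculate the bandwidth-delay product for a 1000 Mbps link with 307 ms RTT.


BDP = bandwidth * RTT
= 1000 Mbps * 307 ms
= 1000 * 1e6 * 307 / 1000 bits
= 307000000 bits
= 38375000 bytes
= 37475.5859 KB
BDP = 307000000 bits (38375000 bytes)


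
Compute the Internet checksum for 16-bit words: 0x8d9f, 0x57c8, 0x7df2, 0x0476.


Sum all words (with carry folding):
+ 0x8d9f = 0x8d9f
+ 0x57c8 = 0xe567
+ 0x7df2 = 0x635a
+ 0x0476 = 0x67d0
One's complement: ~0x67d0
Checksum = 0x982f


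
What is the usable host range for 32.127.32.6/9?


Network: 32.0.0.0
Broadcast: 32.127.255.255
First usable = network + 1
Last usable = broadcast - 1
Range: 32.0.0.1 to 32.127.255.254


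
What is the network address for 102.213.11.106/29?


IP:   01100110.11010101.00001011.01101010
Mask: 11111111.11111111.11111111.11111000
AND operation:
Net:  01100110.11010101.00001011.01101000
Network: 102.213.11.104/29


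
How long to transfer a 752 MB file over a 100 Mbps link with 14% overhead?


Effective throughput = 100 * (1 - 14/100) = 86 Mbps
File size in Mb = 752 * 8 = 6016 Mb
Time = 6016 / 86
Time = 69.9535 seconds


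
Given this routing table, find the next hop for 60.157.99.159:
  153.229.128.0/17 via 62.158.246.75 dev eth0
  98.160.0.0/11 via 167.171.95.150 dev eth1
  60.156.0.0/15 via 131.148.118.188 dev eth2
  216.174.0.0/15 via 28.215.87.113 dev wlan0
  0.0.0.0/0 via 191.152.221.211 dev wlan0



Longest prefix match for 60.157.99.159:
  /17 153.229.128.0: no
  /11 98.160.0.0: no
  /15 60.156.0.0: MATCH
  /15 216.174.0.0: no
  /0 0.0.0.0: MATCH
Selected: next-hop 131.148.118.188 via eth2 (matched /15)


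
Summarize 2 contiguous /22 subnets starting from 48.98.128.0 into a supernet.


Original prefix: /22
Number of subnets: 2 = 2^1
New prefix = 22 - 1 = 21
Supernet: 48.98.128.0/21


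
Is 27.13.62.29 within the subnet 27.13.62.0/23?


Subnet network: 27.13.62.0
Test IP AND mask: 27.13.62.0
Yes, 27.13.62.29 is in 27.13.62.0/23


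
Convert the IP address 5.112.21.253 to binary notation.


5 = 00000101
112 = 01110000
21 = 00010101
253 = 11111101
Binary: 00000101.01110000.00010101.11111101


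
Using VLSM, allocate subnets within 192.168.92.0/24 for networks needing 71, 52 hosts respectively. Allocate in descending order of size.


71 hosts -> /25 (126 usable): 192.168.92.0/25
52 hosts -> /26 (62 usable): 192.168.92.128/26
Allocation: 192.168.92.0/25 (71 hosts, 126 usable); 192.168.92.128/26 (52 hosts, 62 usable)


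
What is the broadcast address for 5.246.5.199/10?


Network: 5.192.0.0/10
Host bits = 22
Set all host bits to 1:
Broadcast: 5.255.255.255


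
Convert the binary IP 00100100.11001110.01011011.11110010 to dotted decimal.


00100100 = 36
11001110 = 206
01011011 = 91
11110010 = 242
IP: 36.206.91.242


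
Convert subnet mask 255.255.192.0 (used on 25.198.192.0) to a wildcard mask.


Subnet mask: 255.255.192.0
Wildcard = 255.255.255.255 - subnet mask
255 - 255 = 0
255 - 255 = 0
255 - 192 = 63
255 - 0 = 255
Wildcard: 0.0.63.255


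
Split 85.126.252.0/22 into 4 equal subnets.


New prefix = 22 + 2 = 24
Each subnet has 256 addresses
  85.126.252.0/24
  85.126.253.0/24
  85.126.254.0/24
  85.126.255.0/24
Subnets: 85.126.252.0/24, 85.126.253.0/24, 85.126.254.0/24, 85.126.255.0/24


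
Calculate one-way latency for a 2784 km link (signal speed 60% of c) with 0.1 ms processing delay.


Speed = 0.6 * 3e5 km/s = 180000 km/s
Propagation delay = 2784 / 180000 = 0.0155 s = 15.4667 ms
Processing delay = 0.1 ms
Total one-way latency = 15.5667 ms


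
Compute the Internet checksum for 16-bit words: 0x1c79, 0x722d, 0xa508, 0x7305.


Sum all words (with carry folding):
+ 0x1c79 = 0x1c79
+ 0x722d = 0x8ea6
+ 0xa508 = 0x33af
+ 0x7305 = 0xa6b4
One's complement: ~0xa6b4
Checksum = 0x594b


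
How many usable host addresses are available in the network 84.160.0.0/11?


Host bits = 32 - 11 = 21
Total addresses = 2^21 = 2097152
Usable = total - 2 (network and broadcast)
Usable hosts: 2097150


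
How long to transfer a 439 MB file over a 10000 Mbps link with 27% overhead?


Effective throughput = 10000 * (1 - 27/100) = 7300 Mbps
File size in Mb = 439 * 8 = 3512 Mb
Time = 3512 / 7300
Time = 0.4811 seconds


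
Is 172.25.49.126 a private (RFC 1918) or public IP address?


RFC 1918 private ranges:
  10.0.0.0/8 (10.0.0.0 - 10.255.255.255)
  172.16.0.0/12 (172.16.0.0 - 172.31.255.255)
  192.168.0.0/16 (192.168.0.0 - 192.168.255.255)
Private (in 172.16.0.0/12)


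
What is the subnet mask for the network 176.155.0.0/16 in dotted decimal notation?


/16 means 16 network bits, 16 host bits
Binary: 11111111111111110000000000000000
Mask: 255.255.0.0


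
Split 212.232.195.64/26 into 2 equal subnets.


New prefix = 26 + 1 = 27
Each subnet has 32 addresses
  212.232.195.64/27
  212.232.195.96/27
Subnets: 212.232.195.64/27, 212.232.195.96/27


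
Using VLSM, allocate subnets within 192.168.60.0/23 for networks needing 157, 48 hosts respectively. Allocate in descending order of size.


157 hosts -> /24 (254 usable): 192.168.60.0/24
48 hosts -> /26 (62 usable): 192.168.61.0/26
Allocation: 192.168.60.0/24 (157 hosts, 254 usable); 192.168.61.0/26 (48 hosts, 62 usable)


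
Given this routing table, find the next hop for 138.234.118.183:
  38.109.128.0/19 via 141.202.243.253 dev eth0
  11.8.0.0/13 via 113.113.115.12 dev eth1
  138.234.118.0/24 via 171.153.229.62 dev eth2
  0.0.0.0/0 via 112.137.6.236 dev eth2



Longest prefix match for 138.234.118.183:
  /19 38.109.128.0: no
  /13 11.8.0.0: no
  /24 138.234.118.0: MATCH
  /0 0.0.0.0: MATCH
Selected: next-hop 171.153.229.62 via eth2 (matched /24)


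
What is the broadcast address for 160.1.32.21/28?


Network: 160.1.32.16/28
Host bits = 4
Set all host bits to 1:
Broadcast: 160.1.32.31


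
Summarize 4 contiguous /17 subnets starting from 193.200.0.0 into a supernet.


Original prefix: /17
Number of subnets: 4 = 2^2
New prefix = 17 - 2 = 15
Supernet: 193.200.0.0/15


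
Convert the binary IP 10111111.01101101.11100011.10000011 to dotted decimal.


10111111 = 191
01101101 = 109
11100011 = 227
10000011 = 131
IP: 191.109.227.131


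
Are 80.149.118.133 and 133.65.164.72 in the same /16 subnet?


Mask: 255.255.0.0
80.149.118.133 AND mask = 80.149.0.0
133.65.164.72 AND mask = 133.65.0.0
No, different subnets (80.149.0.0 vs 133.65.0.0)


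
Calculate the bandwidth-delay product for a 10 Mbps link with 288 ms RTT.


BDP = bandwidth * RTT
= 10 Mbps * 288 ms
= 10 * 1e6 * 288 / 1000 bits
= 2880000 bits
= 360000 bytes
= 351.5625 KB
BDP = 2880000 bits (360000 bytes)


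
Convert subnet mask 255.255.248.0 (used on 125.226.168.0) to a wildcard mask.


Subnet mask: 255.255.248.0
Wildcard = 255.255.255.255 - subnet mask
255 - 255 = 0
255 - 255 = 0
255 - 248 = 7
255 - 0 = 255
Wildcard: 0.0.7.255


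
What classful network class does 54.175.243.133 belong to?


First octet: 54
Binary: 00110110
0xxxxxxx -> Class A (1-126)
Class A, default mask 255.0.0.0 (/8)


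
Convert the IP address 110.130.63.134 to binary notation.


110 = 01101110
130 = 10000010
63 = 00111111
134 = 10000110
Binary: 01101110.10000010.00111111.10000110


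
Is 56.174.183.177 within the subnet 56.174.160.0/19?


Subnet network: 56.174.160.0
Test IP AND mask: 56.174.160.0
Yes, 56.174.183.177 is in 56.174.160.0/19


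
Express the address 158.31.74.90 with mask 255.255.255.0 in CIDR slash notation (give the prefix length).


Binary: 11111111.11111111.11111111.00000000
Count leading 1s
Prefix: /24


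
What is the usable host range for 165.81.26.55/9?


Network: 165.0.0.0
Broadcast: 165.127.255.255
First usable = network + 1
Last usable = broadcast - 1
Range: 165.0.0.1 to 165.127.255.254


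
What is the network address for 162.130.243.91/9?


IP:   10100010.10000010.11110011.01011011
Mask: 11111111.10000000.00000000.00000000
AND operation:
Net:  10100010.10000000.00000000.00000000
Network: 162.128.0.0/9


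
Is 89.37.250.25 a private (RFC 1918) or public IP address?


RFC 1918 private ranges:
  10.0.0.0/8 (10.0.0.0 - 10.255.255.255)
  172.16.0.0/12 (172.16.0.0 - 172.31.255.255)
  192.168.0.0/16 (192.168.0.0 - 192.168.255.255)
Public (not in any RFC 1918 range)


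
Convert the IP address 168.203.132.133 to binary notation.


168 = 10101000
203 = 11001011
132 = 10000100
133 = 10000101
Binary: 10101000.11001011.10000100.10000101


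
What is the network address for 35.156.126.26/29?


IP:   00100011.10011100.01111110.00011010
Mask: 11111111.11111111.11111111.11111000
AND operation:
Net:  00100011.10011100.01111110.00011000
Network: 35.156.126.24/29


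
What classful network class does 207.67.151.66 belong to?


First octet: 207
Binary: 11001111
110xxxxx -> Class C (192-223)
Class C, default mask 255.255.255.0 (/24)


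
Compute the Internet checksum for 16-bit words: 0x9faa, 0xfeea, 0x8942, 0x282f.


Sum all words (with carry folding):
+ 0x9faa = 0x9faa
+ 0xfeea = 0x9e95
+ 0x8942 = 0x27d8
+ 0x282f = 0x5007
One's complement: ~0x5007
Checksum = 0xaff8


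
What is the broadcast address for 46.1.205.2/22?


Network: 46.1.204.0/22
Host bits = 10
Set all host bits to 1:
Broadcast: 46.1.207.255


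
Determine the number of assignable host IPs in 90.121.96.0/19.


Host bits = 32 - 19 = 13
Total addresses = 2^13 = 8192
Usable = total - 2 (network and broadcast)
Usable hosts: 8190


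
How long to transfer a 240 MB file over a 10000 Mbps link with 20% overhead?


Effective throughput = 10000 * (1 - 20/100) = 8000 Mbps
File size in Mb = 240 * 8 = 1920 Mb
Time = 1920 / 8000
Time = 0.24 seconds


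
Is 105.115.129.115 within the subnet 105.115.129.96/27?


Subnet network: 105.115.129.96
Test IP AND mask: 105.115.129.96
Yes, 105.115.129.115 is in 105.115.129.96/27


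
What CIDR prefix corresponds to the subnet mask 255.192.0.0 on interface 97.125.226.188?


Binary: 11111111.11000000.00000000.00000000
Count leading 1s
Prefix: /10


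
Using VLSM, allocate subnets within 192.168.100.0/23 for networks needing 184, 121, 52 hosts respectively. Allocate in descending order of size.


184 hosts -> /24 (254 usable): 192.168.100.0/24
121 hosts -> /25 (126 usable): 192.168.101.0/25
52 hosts -> /26 (62 usable): 192.168.101.128/26
Allocation: 192.168.100.0/24 (184 hosts, 254 usable); 192.168.101.0/25 (121 hosts, 126 usable); 192.168.101.128/26 (52 hosts, 62 usable)


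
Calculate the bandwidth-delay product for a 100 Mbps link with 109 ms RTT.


BDP = bandwidth * RTT
= 100 Mbps * 109 ms
= 100 * 1e6 * 109 / 1000 bits
= 10900000 bits
= 1362500 bytes
= 1330.5664 KB
BDP = 10900000 bits (1362500 bytes)


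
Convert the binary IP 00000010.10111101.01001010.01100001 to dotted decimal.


00000010 = 2
10111101 = 189
01001010 = 74
01100001 = 97
IP: 2.189.74.97


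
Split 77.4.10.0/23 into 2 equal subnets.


New prefix = 23 + 1 = 24
Each subnet has 256 addresses
  77.4.10.0/24
  77.4.11.0/24
Subnets: 77.4.10.0/24, 77.4.11.0/24


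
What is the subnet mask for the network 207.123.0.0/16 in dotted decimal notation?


/16 means 16 network bits, 16 host bits
Binary: 11111111111111110000000000000000
Mask: 255.255.0.0


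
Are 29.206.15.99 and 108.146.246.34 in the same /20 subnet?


Mask: 255.255.240.0
29.206.15.99 AND mask = 29.206.0.0
108.146.246.34 AND mask = 108.146.240.0
No, different subnets (29.206.0.0 vs 108.146.240.0)


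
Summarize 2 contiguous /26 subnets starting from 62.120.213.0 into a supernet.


Original prefix: /26
Number of subnets: 2 = 2^1
New prefix = 26 - 1 = 25
Supernet: 62.120.213.0/25


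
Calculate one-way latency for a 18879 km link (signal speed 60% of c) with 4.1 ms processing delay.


Speed = 0.6 * 3e5 km/s = 180000 km/s
Propagation delay = 18879 / 180000 = 0.1049 s = 104.8833 ms
Processing delay = 4.1 ms
Total one-way latency = 108.9833 ms


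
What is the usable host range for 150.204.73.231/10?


Network: 150.192.0.0
Broadcast: 150.255.255.255
First usable = network + 1
Last usable = broadcast - 1
Range: 150.192.0.1 to 150.255.255.254


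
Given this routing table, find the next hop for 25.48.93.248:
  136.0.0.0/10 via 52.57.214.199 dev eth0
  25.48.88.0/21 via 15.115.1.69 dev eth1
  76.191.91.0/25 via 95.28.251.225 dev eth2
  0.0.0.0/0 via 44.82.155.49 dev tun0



Longest prefix match for 25.48.93.248:
  /10 136.0.0.0: no
  /21 25.48.88.0: MATCH
  /25 76.191.91.0: no
  /0 0.0.0.0: MATCH
Selected: next-hop 15.115.1.69 via eth1 (matched /21)


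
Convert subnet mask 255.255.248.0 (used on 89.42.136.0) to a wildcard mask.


Subnet mask: 255.255.248.0
Wildcard = 255.255.255.255 - subnet mask
255 - 255 = 0
255 - 255 = 0
255 - 248 = 7
255 - 0 = 255
Wildcard: 0.0.7.255


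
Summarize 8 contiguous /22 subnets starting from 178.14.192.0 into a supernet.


Original prefix: /22
Number of subnets: 8 = 2^3
New prefix = 22 - 3 = 19
Supernet: 178.14.192.0/19


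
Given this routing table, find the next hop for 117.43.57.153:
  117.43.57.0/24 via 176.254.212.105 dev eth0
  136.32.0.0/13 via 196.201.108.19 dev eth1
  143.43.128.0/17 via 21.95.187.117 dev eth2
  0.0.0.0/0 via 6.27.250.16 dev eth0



Longest prefix match for 117.43.57.153:
  /24 117.43.57.0: MATCH
  /13 136.32.0.0: no
  /17 143.43.128.0: no
  /0 0.0.0.0: MATCH
Selected: next-hop 176.254.212.105 via eth0 (matched /24)


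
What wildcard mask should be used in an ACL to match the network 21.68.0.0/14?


Subnet mask: 255.252.0.0
Wildcard = 255.255.255.255 - subnet mask
255 - 255 = 0
255 - 252 = 3
255 - 0 = 255
255 - 0 = 255
Wildcard: 0.3.255.255


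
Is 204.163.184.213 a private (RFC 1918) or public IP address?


RFC 1918 private ranges:
  10.0.0.0/8 (10.0.0.0 - 10.255.255.255)
  172.16.0.0/12 (172.16.0.0 - 172.31.255.255)
  192.168.0.0/16 (192.168.0.0 - 192.168.255.255)
Public (not in any RFC 1918 range)


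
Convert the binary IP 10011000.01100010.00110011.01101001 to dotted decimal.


10011000 = 152
01100010 = 98
00110011 = 51
01101001 = 105
IP: 152.98.51.105


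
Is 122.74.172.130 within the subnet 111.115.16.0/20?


Subnet network: 111.115.16.0
Test IP AND mask: 122.74.160.0
No, 122.74.172.130 is not in 111.115.16.0/20


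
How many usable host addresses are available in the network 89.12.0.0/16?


Host bits = 32 - 16 = 16
Total addresses = 2^16 = 65536
Usable = total - 2 (network and broadcast)
Usable hosts: 65534


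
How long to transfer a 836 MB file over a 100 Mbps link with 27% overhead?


Effective throughput = 100 * (1 - 27/100) = 73 Mbps
File size in Mb = 836 * 8 = 6688 Mb
Time = 6688 / 73
Time = 91.6164 seconds


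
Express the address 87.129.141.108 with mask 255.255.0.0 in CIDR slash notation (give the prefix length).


Binary: 11111111.11111111.00000000.00000000
Count leading 1s
Prefix: /16


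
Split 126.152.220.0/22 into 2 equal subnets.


New prefix = 22 + 1 = 23
Each subnet has 512 addresses
  126.152.220.0/23
  126.152.222.0/23
Subnets: 126.152.220.0/23, 126.152.222.0/23


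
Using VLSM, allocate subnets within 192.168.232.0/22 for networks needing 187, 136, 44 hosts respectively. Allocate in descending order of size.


187 hosts -> /24 (254 usable): 192.168.232.0/24
136 hosts -> /24 (254 usable): 192.168.233.0/24
44 hosts -> /26 (62 usable): 192.168.234.0/26
Allocation: 192.168.232.0/24 (187 hosts, 254 usable); 192.168.233.0/24 (136 hosts, 254 usable); 192.168.234.0/26 (44 hosts, 62 usable)


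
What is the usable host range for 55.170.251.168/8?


Network: 55.0.0.0
Broadcast: 55.255.255.255
First usable = network + 1
Last usable = broadcast - 1
Range: 55.0.0.1 to 55.255.255.254


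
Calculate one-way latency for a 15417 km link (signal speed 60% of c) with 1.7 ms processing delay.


Speed = 0.6 * 3e5 km/s = 180000 km/s
Propagation delay = 15417 / 180000 = 0.0857 s = 85.65 ms
Processing delay = 1.7 ms
Total one-way latency = 87.35 ms


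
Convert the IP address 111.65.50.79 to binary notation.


111 = 01101111
65 = 01000001
50 = 00110010
79 = 01001111
Binary: 01101111.01000001.00110010.01001111


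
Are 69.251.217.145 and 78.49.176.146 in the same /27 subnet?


Mask: 255.255.255.224
69.251.217.145 AND mask = 69.251.217.128
78.49.176.146 AND mask = 78.49.176.128
No, different subnets (69.251.217.128 vs 78.49.176.128)


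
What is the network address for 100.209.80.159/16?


IP:   01100100.11010001.01010000.10011111
Mask: 11111111.11111111.00000000.00000000
AND operation:
Net:  01100100.11010001.00000000.00000000
Network: 100.209.0.0/16


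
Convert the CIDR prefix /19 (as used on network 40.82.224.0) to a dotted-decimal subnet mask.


/19 means 19 network bits, 13 host bits
Binary: 11111111111111111110000000000000
Mask: 255.255.224.0


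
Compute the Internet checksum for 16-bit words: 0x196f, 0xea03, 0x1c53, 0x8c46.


Sum all words (with carry folding):
+ 0x196f = 0x196f
+ 0xea03 = 0x0373
+ 0x1c53 = 0x1fc6
+ 0x8c46 = 0xac0c
One's complement: ~0xac0c
Checksum = 0x53f3


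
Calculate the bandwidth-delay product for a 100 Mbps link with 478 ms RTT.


BDP = bandwidth * RTT
= 100 Mbps * 478 ms
= 100 * 1e6 * 478 / 1000 bits
= 47800000 bits
= 5975000 bytes
= 5834.9609 KB
BDP = 47800000 bits (5975000 bytes)


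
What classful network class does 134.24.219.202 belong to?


First octet: 134
Binary: 10000110
10xxxxxx -> Class B (128-191)
Class B, default mask 255.255.0.0 (/16)


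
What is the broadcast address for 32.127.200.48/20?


Network: 32.127.192.0/20
Host bits = 12
Set all host bits to 1:
Broadcast: 32.127.207.255


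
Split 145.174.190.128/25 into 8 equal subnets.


New prefix = 25 + 3 = 28
Each subnet has 16 addresses
  145.174.190.128/28
  145.174.190.144/28
  145.174.190.160/28
  145.174.190.176/28
  145.174.190.192/28
  145.174.190.208/28
  145.174.190.224/28
  145.174.190.240/28
Subnets: 145.174.190.128/28, 145.174.190.144/28, 145.174.190.160/28, 145.174.190.176/28, 145.174.190.192/28, 145.174.190.208/28, 145.174.190.224/28, 145.174.190.240/28


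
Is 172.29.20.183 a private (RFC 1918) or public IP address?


RFC 1918 private ranges:
  10.0.0.0/8 (10.0.0.0 - 10.255.255.255)
  172.16.0.0/12 (172.16.0.0 - 172.31.255.255)
  192.168.0.0/16 (192.168.0.0 - 192.168.255.255)
Private (in 172.16.0.0/12)


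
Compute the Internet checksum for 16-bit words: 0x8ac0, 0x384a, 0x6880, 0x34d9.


Sum all words (with carry folding):
+ 0x8ac0 = 0x8ac0
+ 0x384a = 0xc30a
+ 0x6880 = 0x2b8b
+ 0x34d9 = 0x6064
One's complement: ~0x6064
Checksum = 0x9f9b


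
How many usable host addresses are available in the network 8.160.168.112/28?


Host bits = 32 - 28 = 4
Total addresses = 2^4 = 16
Usable = total - 2 (network and broadcast)
Usable hosts: 14


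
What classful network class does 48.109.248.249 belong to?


First octet: 48
Binary: 00110000
0xxxxxxx -> Class A (1-126)
Class A, default mask 255.0.0.0 (/8)


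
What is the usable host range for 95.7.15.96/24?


Network: 95.7.15.0
Broadcast: 95.7.15.255
First usable = network + 1
Last usable = broadcast - 1
Range: 95.7.15.1 to 95.7.15.254


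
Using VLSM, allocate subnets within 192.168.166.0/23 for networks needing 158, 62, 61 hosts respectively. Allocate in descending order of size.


158 hosts -> /24 (254 usable): 192.168.166.0/24
62 hosts -> /26 (62 usable): 192.168.167.0/26
61 hosts -> /26 (62 usable): 192.168.167.64/26
Allocation: 192.168.166.0/24 (158 hosts, 254 usable); 192.168.167.0/26 (62 hosts, 62 usable); 192.168.167.64/26 (61 hosts, 62 usable)


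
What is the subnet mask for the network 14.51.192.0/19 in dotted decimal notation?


/19 means 19 network bits, 13 host bits
Binary: 11111111111111111110000000000000
Mask: 255.255.224.0


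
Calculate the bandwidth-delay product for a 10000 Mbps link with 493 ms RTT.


BDP = bandwidth * RTT
= 10000 Mbps * 493 ms
= 10000 * 1e6 * 493 / 1000 bits
= 4930000000 bits
= 616250000 bytes
= 601806.6406 KB
BDP = 4930000000 bits (616250000 bytes)


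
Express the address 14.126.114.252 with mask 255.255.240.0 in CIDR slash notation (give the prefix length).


Binary: 11111111.11111111.11110000.00000000
Count leading 1s
Prefix: /20


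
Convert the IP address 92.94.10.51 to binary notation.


92 = 01011100
94 = 01011110
10 = 00001010
51 = 00110011
Binary: 01011100.01011110.00001010.00110011


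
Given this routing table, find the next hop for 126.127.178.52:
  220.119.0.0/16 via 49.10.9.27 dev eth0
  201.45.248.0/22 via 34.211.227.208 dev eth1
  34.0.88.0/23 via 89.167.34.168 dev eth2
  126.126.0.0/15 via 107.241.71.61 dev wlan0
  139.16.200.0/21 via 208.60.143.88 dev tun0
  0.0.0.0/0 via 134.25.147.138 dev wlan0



Longest prefix match for 126.127.178.52:
  /16 220.119.0.0: no
  /22 201.45.248.0: no
  /23 34.0.88.0: no
  /15 126.126.0.0: MATCH
  /21 139.16.200.0: no
  /0 0.0.0.0: MATCH
Selected: next-hop 107.241.71.61 via wlan0 (matched /15)
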